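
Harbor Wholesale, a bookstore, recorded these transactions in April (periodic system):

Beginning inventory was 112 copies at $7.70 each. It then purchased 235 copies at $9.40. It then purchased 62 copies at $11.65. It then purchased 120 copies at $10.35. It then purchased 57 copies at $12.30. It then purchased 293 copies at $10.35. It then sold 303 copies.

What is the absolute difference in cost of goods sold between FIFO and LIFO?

$497.75

FIFO COGS: 112 @ $7.70 + 191 @ $9.40 = $2,657.80
LIFO COGS: 293 @ $10.35 + 10 @ $12.30 = $3,155.55
Difference = |$2,657.80 − $3,155.55| = $497.75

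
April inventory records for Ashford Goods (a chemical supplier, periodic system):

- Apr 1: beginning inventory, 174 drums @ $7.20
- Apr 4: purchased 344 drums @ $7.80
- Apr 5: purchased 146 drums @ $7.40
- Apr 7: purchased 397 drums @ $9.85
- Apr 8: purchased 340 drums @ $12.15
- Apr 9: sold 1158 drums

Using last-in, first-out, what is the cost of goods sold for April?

Apr 9, 1158 sold [LIFO — newest first]: 340 @ $12.15 + 397 @ $9.85 + 146 @ $7.40 + 275 @ $7.80 = $11,266.85
Ending inventory: 174 @ $7.20 + 69 @ $7.80 = $1,791.00
Check: goods available $13,057.85 = COGS $11,266.85 + ending $1,791.00

COGS = $11,266.85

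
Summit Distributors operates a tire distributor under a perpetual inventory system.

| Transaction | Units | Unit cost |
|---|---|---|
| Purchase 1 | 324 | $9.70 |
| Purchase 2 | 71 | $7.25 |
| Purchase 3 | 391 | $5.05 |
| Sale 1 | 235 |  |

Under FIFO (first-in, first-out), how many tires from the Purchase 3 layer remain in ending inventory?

391

Sale 1 (235) [FIFO — oldest first]: 235 @ $9.70 = $2,279.50
Ending inventory: 89 @ $9.70 + 71 @ $7.25 + 391 @ $5.05 = $3,352.60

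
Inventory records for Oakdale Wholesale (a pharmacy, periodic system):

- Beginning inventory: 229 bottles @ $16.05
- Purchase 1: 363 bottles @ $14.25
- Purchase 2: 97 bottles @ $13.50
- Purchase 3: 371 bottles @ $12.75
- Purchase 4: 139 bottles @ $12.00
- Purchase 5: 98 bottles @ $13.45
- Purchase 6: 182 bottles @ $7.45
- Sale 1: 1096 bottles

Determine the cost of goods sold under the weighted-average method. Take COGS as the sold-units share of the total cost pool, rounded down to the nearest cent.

COGS = $14,250.18

Sale 1, sell 1096: 1096/1479 × $19,229.95 → $14,250.18
Ending inventory (cost pool remaining) = $4,979.77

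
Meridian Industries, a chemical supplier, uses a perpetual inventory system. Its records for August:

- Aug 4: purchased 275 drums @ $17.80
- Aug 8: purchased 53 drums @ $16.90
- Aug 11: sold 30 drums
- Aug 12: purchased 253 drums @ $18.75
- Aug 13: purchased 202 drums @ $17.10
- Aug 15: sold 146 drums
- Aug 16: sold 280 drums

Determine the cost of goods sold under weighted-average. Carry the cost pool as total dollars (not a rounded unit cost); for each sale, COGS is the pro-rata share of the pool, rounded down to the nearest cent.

After Aug 4: 275 on hand, pool $4,895.00 (≈ $17.8000 each)
After Aug 8: 328 on hand, pool $5,790.70 (≈ $17.6546 each)
Aug 11, sell 30: 30/328 × $5,790.70 → $529.63
After Aug 12: 551 on hand, pool $10,004.82 (≈ $18.1576 each)
After Aug 13: 753 on hand, pool $13,459.02 (≈ $17.8739 each)
Aug 15, sell 146: 146/753 × $13,459.02 → $2,609.58
Aug 16, sell 280: 280/607 × $10,849.44 → $5,004.68
Total COGS = $529.63 + $2,609.58 + $5,004.68 = $8,143.89
Ending inventory (cost pool remaining) = $5,844.76

COGS = $8,143.89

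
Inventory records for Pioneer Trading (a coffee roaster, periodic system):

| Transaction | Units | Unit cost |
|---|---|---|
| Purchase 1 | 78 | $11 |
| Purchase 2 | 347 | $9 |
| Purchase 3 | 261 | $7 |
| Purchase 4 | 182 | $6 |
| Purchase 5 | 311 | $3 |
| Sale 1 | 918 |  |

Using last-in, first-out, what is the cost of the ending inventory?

Ending inventory = $2,505

Sale 1 (918) [LIFO — newest first]: 311 @ $3 + 182 @ $6 + 261 @ $7 + 164 @ $9 = $5,328
Ending inventory: 78 @ $11 + 183 @ $9 = $2,505
Check: goods available $7,833 = COGS $5,328 + ending $2,505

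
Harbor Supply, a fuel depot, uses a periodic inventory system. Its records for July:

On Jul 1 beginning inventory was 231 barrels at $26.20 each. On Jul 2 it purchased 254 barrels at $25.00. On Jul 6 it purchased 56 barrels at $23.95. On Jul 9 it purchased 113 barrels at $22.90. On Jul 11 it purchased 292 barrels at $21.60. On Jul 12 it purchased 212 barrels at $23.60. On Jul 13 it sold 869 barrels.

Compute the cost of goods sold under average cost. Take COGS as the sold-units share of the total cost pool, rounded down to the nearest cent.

COGS = $20,743.06

Jul 13, sell 869: 869/1158 × $27,641.50 → $20,743.06
Ending inventory (cost pool remaining) = $6,898.44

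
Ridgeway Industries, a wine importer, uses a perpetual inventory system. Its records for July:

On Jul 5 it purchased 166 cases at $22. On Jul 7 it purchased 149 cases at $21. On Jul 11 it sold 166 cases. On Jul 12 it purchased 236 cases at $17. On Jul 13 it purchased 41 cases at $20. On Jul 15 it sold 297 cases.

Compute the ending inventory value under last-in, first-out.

Ending inventory = $2,838

Jul 11, 166 sold [LIFO — newest first]: 149 @ $21 + 17 @ $22 = $3,503
Jul 15, 297 sold [LIFO — newest first]: 41 @ $20 + 236 @ $17 + 20 @ $22 = $5,272
Total COGS = $3,503 + $5,272 = $8,775
Ending inventory: 129 @ $22 = $2,838
Check: goods available $11,613 = COGS $8,775 + ending $2,838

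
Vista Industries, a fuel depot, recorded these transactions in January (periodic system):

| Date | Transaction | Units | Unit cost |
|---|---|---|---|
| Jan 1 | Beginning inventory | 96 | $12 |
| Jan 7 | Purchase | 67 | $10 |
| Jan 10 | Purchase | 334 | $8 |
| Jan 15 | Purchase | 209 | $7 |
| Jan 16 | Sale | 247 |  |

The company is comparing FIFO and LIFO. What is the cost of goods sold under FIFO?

COGS = $2,494

FIFO COGS: 96 @ $12 + 67 @ $10 + 84 @ $8 = $2,494
LIFO COGS: 209 @ $7 + 38 @ $8 = $1,767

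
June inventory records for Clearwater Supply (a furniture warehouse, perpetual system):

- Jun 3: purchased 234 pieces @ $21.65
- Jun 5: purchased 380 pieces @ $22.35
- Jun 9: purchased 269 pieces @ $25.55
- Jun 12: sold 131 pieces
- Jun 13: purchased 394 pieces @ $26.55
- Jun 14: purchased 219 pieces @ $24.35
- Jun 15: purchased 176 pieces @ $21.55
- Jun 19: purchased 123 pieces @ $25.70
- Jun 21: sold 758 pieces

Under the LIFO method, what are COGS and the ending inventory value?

Jun 12, 131 sold [LIFO — newest first]: 131 @ $25.55 = $3,347.05
Jun 21, 758 sold [LIFO — newest first]: 123 @ $25.70 + 176 @ $21.55 + 219 @ $24.35 + 240 @ $26.55 = $18,658.55
Total COGS = $3,347.05 + $18,658.55 = $22,005.60
Ending inventory: 234 @ $21.65 + 380 @ $22.35 + 138 @ $25.55 + 154 @ $26.55 = $21,173.70

COGS = $22,005.60; ending inventory = $21,173.70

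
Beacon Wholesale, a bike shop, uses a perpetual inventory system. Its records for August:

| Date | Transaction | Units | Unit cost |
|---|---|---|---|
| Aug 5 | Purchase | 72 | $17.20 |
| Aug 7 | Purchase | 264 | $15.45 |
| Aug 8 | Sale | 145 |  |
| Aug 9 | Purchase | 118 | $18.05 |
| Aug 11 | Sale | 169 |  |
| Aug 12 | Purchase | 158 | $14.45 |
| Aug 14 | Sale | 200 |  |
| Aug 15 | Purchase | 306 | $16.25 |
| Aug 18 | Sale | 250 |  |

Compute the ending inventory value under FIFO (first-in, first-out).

Aug 8, 145 sold [FIFO — oldest first]: 72 @ $17.20 + 73 @ $15.45 = $2,366.25
Aug 11, 169 sold [FIFO — oldest first]: 169 @ $15.45 = $2,611.05
Aug 14, 200 sold [FIFO — oldest first]: 22 @ $15.45 + 118 @ $18.05 + 60 @ $14.45 = $3,336.80
Aug 18, 250 sold [FIFO — oldest first]: 98 @ $14.45 + 152 @ $16.25 = $3,886.10
Total COGS = $2,366.25 + $2,611.05 + $3,336.80 + $3,886.10 = $12,200.20
Ending inventory: 154 @ $16.25 = $2,502.50

Ending inventory = $2,502.50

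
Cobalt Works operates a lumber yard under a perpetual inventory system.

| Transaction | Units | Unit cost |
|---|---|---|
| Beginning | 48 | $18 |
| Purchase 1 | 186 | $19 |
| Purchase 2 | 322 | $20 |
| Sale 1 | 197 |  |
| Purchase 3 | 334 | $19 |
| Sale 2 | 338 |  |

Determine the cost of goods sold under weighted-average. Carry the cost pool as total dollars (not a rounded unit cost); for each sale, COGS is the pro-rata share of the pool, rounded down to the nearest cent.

COGS = $10,348.36

After Beginning: 48 on hand, pool $864.00 (≈ $18.0000 each)
After Purchase 1: 234 on hand, pool $4,398.00 (≈ $18.7949 each)
After Purchase 2: 556 on hand, pool $10,838.00 (≈ $19.4928 each)
Sale 1, sell 197: 197/556 × $10,838.00 → $3,840.08
After Purchase 3: 693 on hand, pool $13,343.92 (≈ $19.2553 each)
Sale 2, sell 338: 338/693 × $13,343.92 → $6,508.28
Total COGS = $3,840.08 + $6,508.28 = $10,348.36
Ending inventory (cost pool remaining) = $6,835.64
Check: goods available $17,184.00 = COGS $10,348.36 + ending $6,835.64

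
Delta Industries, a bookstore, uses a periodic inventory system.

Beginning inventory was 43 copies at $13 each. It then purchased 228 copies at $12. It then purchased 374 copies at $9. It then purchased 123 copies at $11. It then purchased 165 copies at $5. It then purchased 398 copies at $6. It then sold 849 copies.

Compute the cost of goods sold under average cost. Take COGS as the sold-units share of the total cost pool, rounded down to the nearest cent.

COGS = $7,161.32

Sale 1, sell 849: 849/1331 × $11,227.00 → $7,161.32
Ending inventory (cost pool remaining) = $4,065.68
Check: goods available $11,227.00 = COGS $7,161.32 + ending $4,065.68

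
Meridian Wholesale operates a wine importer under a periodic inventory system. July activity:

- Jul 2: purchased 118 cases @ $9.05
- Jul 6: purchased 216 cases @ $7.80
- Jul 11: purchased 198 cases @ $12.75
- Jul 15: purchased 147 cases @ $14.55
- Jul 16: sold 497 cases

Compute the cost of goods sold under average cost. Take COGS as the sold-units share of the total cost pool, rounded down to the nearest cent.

Jul 16, sell 497: 497/679 × $7,416.05 → $5,428.24
Ending inventory (cost pool remaining) = $1,987.81

COGS = $5,428.24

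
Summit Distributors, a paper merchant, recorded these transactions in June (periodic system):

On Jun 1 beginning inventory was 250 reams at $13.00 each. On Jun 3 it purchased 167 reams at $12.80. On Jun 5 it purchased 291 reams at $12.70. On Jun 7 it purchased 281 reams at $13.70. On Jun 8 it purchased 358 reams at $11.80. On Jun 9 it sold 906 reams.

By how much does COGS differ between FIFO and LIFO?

$330.90

FIFO COGS: 250 @ $13.00 + 167 @ $12.80 + 291 @ $12.70 + 198 @ $13.70 = $11,795.90
LIFO COGS: 358 @ $11.80 + 281 @ $13.70 + 267 @ $12.70 = $11,465.00
Difference = |$11,795.90 − $11,465.00| = $330.90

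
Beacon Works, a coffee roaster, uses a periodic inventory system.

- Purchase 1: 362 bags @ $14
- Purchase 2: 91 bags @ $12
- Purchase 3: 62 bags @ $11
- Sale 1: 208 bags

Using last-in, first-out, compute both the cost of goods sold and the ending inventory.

COGS = $2,544; ending inventory = $4,298

Sale 1 (208) [LIFO — newest first]: 62 @ $11 + 91 @ $12 + 55 @ $14 = $2,544
Ending inventory: 307 @ $14 = $4,298
Check: goods available $6,842 = COGS $2,544 + ending $4,298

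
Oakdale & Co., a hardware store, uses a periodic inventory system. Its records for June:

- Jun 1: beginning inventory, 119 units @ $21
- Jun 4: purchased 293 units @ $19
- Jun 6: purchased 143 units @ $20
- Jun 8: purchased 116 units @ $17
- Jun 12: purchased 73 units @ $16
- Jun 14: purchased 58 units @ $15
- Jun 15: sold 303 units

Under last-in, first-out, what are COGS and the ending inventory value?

COGS = $5,130; ending inventory = $9,806

Jun 15, 303 sold [LIFO — newest first]: 58 @ $15 + 73 @ $16 + 116 @ $17 + 56 @ $20 = $5,130
Ending inventory: 119 @ $21 + 293 @ $19 + 87 @ $20 = $9,806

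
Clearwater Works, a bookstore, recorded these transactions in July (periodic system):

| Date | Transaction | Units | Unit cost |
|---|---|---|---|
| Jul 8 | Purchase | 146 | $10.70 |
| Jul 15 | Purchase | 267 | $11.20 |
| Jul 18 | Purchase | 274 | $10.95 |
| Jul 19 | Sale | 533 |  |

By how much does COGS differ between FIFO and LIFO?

$34.50

FIFO COGS: 146 @ $10.70 + 267 @ $11.20 + 120 @ $10.95 = $5,866.60
LIFO COGS: 274 @ $10.95 + 259 @ $11.20 = $5,901.10
Difference = |$5,866.60 − $5,901.10| = $34.50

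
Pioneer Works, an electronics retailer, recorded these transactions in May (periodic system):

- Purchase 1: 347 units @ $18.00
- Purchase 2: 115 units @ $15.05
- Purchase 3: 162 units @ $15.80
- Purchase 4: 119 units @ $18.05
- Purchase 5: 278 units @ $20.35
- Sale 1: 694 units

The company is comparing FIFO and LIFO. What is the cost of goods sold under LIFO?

COGS = $12,455.60

FIFO COGS: 347 @ $18.00 + 115 @ $15.05 + 162 @ $15.80 + 70 @ $18.05 = $11,799.85
LIFO COGS: 278 @ $20.35 + 119 @ $18.05 + 162 @ $15.80 + 115 @ $15.05 + 20 @ $18.00 = $12,455.60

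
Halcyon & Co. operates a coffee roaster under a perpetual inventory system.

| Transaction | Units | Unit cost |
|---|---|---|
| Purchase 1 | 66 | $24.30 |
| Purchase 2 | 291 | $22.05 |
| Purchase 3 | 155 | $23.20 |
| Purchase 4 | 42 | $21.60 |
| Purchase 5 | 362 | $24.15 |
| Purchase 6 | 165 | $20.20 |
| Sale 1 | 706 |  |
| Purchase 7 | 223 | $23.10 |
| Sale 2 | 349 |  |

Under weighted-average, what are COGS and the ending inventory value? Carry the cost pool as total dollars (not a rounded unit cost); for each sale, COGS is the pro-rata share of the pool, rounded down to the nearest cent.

COGS = $24,052.01; ending inventory = $5,698.14

After Purchase 1: 66 on hand, pool $1,603.80 (≈ $24.3000 each)
After Purchase 2: 357 on hand, pool $8,020.35 (≈ $22.4660 each)
After Purchase 3: 512 on hand, pool $11,616.35 (≈ $22.6882 each)
After Purchase 4: 554 on hand, pool $12,523.55 (≈ $22.6057 each)
After Purchase 5: 916 on hand, pool $21,265.85 (≈ $23.2160 each)
After Purchase 6: 1081 on hand, pool $24,598.85 (≈ $22.7556 each)
Sale 1, sell 706: 706/1081 × $24,598.85 → $16,065.48
After Purchase 7: 598 on hand, pool $13,684.67 (≈ $22.8841 each)
Sale 2, sell 349: 349/598 × $13,684.67 → $7,986.53
Total COGS = $16,065.48 + $7,986.53 = $24,052.01
Ending inventory (cost pool remaining) = $5,698.14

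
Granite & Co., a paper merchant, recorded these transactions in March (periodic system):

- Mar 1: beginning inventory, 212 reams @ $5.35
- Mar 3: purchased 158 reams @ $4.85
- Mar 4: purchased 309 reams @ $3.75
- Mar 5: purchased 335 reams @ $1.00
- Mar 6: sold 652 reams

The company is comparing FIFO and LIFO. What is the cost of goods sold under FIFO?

FIFO COGS: 212 @ $5.35 + 158 @ $4.85 + 282 @ $3.75 = $2,958.00
LIFO COGS: 335 @ $1.00 + 309 @ $3.75 + 8 @ $4.85 = $1,532.55

COGS = $2,958.00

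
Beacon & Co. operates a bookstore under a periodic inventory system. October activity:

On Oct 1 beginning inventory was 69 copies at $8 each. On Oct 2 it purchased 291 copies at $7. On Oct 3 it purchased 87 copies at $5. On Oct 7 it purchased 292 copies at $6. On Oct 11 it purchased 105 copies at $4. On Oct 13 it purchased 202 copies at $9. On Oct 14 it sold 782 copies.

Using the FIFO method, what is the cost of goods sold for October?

COGS = $4,948

Oct 14, 782 sold [FIFO — oldest first]: 69 @ $8 + 291 @ $7 + 87 @ $5 + 292 @ $6 + 43 @ $4 = $4,948
Ending inventory: 62 @ $4 + 202 @ $9 = $2,066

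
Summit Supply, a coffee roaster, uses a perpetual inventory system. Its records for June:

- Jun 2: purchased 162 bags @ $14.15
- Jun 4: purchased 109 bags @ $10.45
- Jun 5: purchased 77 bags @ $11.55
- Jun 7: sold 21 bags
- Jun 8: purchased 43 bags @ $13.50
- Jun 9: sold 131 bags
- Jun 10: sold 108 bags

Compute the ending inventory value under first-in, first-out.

Jun 7, 21 sold [FIFO — oldest first]: 21 @ $14.15 = $297.15
Jun 9, 131 sold [FIFO — oldest first]: 131 @ $14.15 = $1,853.65
Jun 10, 108 sold [FIFO — oldest first]: 10 @ $14.15 + 98 @ $10.45 = $1,165.60
Total COGS = $297.15 + $1,853.65 + $1,165.60 = $3,316.40
Ending inventory: 11 @ $10.45 + 77 @ $11.55 + 43 @ $13.50 = $1,584.80

Ending inventory = $1,584.80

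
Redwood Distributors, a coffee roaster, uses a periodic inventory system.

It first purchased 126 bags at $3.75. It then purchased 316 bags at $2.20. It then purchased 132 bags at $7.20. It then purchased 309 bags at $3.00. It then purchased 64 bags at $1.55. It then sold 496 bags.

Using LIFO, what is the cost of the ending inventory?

Sale 1 (496) [LIFO — newest first]: 64 @ $1.55 + 309 @ $3.00 + 123 @ $7.20 = $1,911.80
Ending inventory: 126 @ $3.75 + 316 @ $2.20 + 9 @ $7.20 = $1,232.50
Check: goods available $3,144.30 = COGS $1,911.80 + ending $1,232.50

Ending inventory = $1,232.50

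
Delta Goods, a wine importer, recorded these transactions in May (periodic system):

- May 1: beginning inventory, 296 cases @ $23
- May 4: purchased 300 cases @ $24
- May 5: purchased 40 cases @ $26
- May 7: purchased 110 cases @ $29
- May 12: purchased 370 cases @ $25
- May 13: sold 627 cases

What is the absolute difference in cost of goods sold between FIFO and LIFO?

FIFO COGS: 296 @ $23 + 300 @ $24 + 31 @ $26 = $14,814
LIFO COGS: 370 @ $25 + 110 @ $29 + 40 @ $26 + 107 @ $24 = $16,048
Difference = |$14,814 − $16,048| = $1,234

$1,234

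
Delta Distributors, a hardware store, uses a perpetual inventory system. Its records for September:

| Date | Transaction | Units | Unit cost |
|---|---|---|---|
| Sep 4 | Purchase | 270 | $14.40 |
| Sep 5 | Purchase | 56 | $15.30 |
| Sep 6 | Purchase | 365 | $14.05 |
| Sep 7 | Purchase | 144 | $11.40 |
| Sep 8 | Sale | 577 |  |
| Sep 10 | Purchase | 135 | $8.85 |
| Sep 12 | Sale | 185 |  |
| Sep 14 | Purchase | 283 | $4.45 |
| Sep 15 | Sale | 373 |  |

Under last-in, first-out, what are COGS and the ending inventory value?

COGS = $12,269.55; ending inventory = $1,699.20

Sep 8, 577 sold [LIFO — newest first]: 144 @ $11.40 + 365 @ $14.05 + 56 @ $15.30 + 12 @ $14.40 = $7,799.45
Sep 12, 185 sold [LIFO — newest first]: 135 @ $8.85 + 50 @ $14.40 = $1,914.75
Sep 15, 373 sold [LIFO — newest first]: 283 @ $4.45 + 90 @ $14.40 = $2,555.35
Total COGS = $7,799.45 + $1,914.75 + $2,555.35 = $12,269.55
Ending inventory: 118 @ $14.40 = $1,699.20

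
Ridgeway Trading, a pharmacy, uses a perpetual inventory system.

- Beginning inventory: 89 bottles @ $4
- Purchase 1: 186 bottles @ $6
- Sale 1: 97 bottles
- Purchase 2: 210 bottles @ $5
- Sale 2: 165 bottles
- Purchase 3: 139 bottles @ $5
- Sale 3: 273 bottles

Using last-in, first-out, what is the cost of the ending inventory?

Sale 1 (97) [LIFO — newest first]: 97 @ $6 = $582
Sale 2 (165) [LIFO — newest first]: 165 @ $5 = $825
Sale 3 (273) [LIFO — newest first]: 139 @ $5 + 45 @ $5 + 89 @ $6 = $1,454
Total COGS = $582 + $825 + $1,454 = $2,861
Ending inventory: 89 @ $4 = $356
Check: goods available $3,217 = COGS $2,861 + ending $356

Ending inventory = $356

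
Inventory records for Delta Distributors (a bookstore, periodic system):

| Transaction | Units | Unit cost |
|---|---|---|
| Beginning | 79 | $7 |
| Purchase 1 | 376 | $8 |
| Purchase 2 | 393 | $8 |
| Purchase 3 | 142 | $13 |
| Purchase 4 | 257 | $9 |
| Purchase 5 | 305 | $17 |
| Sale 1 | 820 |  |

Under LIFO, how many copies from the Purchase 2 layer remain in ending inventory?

277

Sale 1 (820) [LIFO — newest first]: 305 @ $17 + 257 @ $9 + 142 @ $13 + 116 @ $8 = $10,272
Ending inventory: 79 @ $7 + 376 @ $8 + 277 @ $8 = $5,777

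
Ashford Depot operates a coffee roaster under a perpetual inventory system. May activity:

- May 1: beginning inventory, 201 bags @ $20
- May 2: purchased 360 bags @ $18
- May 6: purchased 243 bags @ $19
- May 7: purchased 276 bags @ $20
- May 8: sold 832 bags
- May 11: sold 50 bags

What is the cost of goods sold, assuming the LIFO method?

May 8, 832 sold [LIFO — newest first]: 276 @ $20 + 243 @ $19 + 313 @ $18 = $15,771
May 11, 50 sold [LIFO — newest first]: 47 @ $18 + 3 @ $20 = $906
Total COGS = $15,771 + $906 = $16,677
Ending inventory: 198 @ $20 = $3,960
Check: goods available $20,637 = COGS $16,677 + ending $3,960

COGS = $16,677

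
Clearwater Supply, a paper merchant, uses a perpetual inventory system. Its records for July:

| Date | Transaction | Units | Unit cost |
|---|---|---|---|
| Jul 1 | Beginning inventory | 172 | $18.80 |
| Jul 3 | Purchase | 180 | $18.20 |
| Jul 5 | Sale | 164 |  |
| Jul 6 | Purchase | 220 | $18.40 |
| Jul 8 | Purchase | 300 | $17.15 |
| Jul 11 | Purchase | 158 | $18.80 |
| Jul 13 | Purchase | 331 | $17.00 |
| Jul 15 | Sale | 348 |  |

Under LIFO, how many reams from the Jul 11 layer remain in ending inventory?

Jul 5, 164 sold [LIFO — newest first]: 164 @ $18.20 = $2,984.80
Jul 15, 348 sold [LIFO — newest first]: 331 @ $17.00 + 17 @ $18.80 = $5,946.60
Total COGS = $2,984.80 + $5,946.60 = $8,931.40
Ending inventory: 172 @ $18.80 + 16 @ $18.20 + 220 @ $18.40 + 300 @ $17.15 + 141 @ $18.80 = $15,368.60
Check: goods available $24,300.00 = COGS $8,931.40 + ending $15,368.60

141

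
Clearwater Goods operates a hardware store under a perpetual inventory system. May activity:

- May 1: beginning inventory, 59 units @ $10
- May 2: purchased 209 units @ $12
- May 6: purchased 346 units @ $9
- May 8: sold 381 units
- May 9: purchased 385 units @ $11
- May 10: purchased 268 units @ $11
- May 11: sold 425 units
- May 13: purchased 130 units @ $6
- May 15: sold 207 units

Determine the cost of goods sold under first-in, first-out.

May 8, 381 sold [FIFO — oldest first]: 59 @ $10 + 209 @ $12 + 113 @ $9 = $4,115
May 11, 425 sold [FIFO — oldest first]: 233 @ $9 + 192 @ $11 = $4,209
May 15, 207 sold [FIFO — oldest first]: 193 @ $11 + 14 @ $11 = $2,277
Total COGS = $4,115 + $4,209 + $2,277 = $10,601
Ending inventory: 254 @ $11 + 130 @ $6 = $3,574

COGS = $10,601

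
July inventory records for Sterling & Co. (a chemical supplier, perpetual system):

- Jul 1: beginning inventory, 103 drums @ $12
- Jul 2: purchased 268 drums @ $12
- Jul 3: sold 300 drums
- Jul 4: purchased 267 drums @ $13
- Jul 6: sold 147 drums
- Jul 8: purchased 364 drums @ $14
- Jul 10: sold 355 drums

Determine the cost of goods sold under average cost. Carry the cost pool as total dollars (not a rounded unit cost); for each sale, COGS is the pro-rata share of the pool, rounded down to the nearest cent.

After Jul 1: 103 on hand, pool $1,236.00 (≈ $12.0000 each)
After Jul 2: 371 on hand, pool $4,452.00 (≈ $12.0000 each)
Jul 3, sell 300: 300/371 × $4,452.00 → $3,600.00
After Jul 4: 338 on hand, pool $4,323.00 (≈ $12.7899 each)
Jul 6, sell 147: 147/338 × $4,323.00 → $1,880.12
After Jul 8: 555 on hand, pool $7,538.88 (≈ $13.5836 each)
Jul 10, sell 355: 355/555 × $7,538.88 → $4,822.16
Total COGS = $3,600.00 + $1,880.12 + $4,822.16 = $10,302.28
Ending inventory (cost pool remaining) = $2,716.72
Check: goods available $13,019.00 = COGS $10,302.28 + ending $2,716.72

COGS = $10,302.28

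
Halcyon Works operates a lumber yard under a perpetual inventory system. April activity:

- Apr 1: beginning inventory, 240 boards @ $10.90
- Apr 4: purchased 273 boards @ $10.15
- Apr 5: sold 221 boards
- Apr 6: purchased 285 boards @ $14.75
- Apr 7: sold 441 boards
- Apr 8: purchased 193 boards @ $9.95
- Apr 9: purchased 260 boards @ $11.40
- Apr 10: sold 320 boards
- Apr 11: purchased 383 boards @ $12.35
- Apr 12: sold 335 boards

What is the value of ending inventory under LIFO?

Ending inventory = $3,398.55

Apr 5, 221 sold [LIFO — newest first]: 221 @ $10.15 = $2,243.15
Apr 7, 441 sold [LIFO — newest first]: 285 @ $14.75 + 52 @ $10.15 + 104 @ $10.90 = $5,865.15
Apr 10, 320 sold [LIFO — newest first]: 260 @ $11.40 + 60 @ $9.95 = $3,561.00
Apr 12, 335 sold [LIFO — newest first]: 335 @ $12.35 = $4,137.25
Total COGS = $2,243.15 + $5,865.15 + $3,561.00 + $4,137.25 = $15,806.55
Ending inventory: 136 @ $10.90 + 133 @ $9.95 + 48 @ $12.35 = $3,398.55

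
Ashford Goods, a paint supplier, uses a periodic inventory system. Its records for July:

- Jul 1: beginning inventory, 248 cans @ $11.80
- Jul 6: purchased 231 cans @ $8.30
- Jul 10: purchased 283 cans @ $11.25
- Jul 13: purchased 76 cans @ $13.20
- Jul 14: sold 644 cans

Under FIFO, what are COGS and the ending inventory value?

Jul 14, 644 sold [FIFO — oldest first]: 248 @ $11.80 + 231 @ $8.30 + 165 @ $11.25 = $6,699.95
Ending inventory: 118 @ $11.25 + 76 @ $13.20 = $2,330.70
Check: goods available $9,030.65 = COGS $6,699.95 + ending $2,330.70

COGS = $6,699.95; ending inventory = $2,330.70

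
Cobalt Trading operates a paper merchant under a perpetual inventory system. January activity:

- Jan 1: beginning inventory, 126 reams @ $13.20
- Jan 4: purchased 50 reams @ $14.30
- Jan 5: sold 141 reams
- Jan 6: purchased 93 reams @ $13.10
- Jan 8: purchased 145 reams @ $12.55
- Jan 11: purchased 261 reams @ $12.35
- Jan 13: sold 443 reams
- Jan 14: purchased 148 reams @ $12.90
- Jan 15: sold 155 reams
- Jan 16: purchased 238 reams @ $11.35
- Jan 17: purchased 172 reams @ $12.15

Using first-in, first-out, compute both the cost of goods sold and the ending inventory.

Jan 5, 141 sold [FIFO — oldest first]: 126 @ $13.20 + 15 @ $14.30 = $1,877.70
Jan 13, 443 sold [FIFO — oldest first]: 35 @ $14.30 + 93 @ $13.10 + 145 @ $12.55 + 170 @ $12.35 = $5,638.05
Jan 15, 155 sold [FIFO — oldest first]: 91 @ $12.35 + 64 @ $12.90 = $1,949.45
Total COGS = $1,877.70 + $5,638.05 + $1,949.45 = $9,465.20
Ending inventory: 84 @ $12.90 + 238 @ $11.35 + 172 @ $12.15 = $5,874.70

COGS = $9,465.20; ending inventory = $5,874.70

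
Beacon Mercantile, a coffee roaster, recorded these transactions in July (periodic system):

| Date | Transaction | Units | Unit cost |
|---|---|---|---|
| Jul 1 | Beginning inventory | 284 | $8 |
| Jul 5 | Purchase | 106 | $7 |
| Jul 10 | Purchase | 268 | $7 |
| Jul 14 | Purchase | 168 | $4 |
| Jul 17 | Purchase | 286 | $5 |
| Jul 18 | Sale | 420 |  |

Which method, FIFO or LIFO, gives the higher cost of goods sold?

FIFO COGS: 284 @ $8 + 106 @ $7 + 30 @ $7 = $3,224
LIFO COGS: 286 @ $5 + 134 @ $4 = $1,966

FIFO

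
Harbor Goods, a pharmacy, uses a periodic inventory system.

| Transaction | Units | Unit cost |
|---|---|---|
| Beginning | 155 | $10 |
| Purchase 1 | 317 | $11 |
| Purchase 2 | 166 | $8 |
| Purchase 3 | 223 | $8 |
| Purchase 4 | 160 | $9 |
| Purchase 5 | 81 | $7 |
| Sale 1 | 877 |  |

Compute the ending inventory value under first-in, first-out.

Sale 1 (877) [FIFO — oldest first]: 155 @ $10 + 317 @ $11 + 166 @ $8 + 223 @ $8 + 16 @ $9 = $8,293
Ending inventory: 144 @ $9 + 81 @ $7 = $1,863

Ending inventory = $1,863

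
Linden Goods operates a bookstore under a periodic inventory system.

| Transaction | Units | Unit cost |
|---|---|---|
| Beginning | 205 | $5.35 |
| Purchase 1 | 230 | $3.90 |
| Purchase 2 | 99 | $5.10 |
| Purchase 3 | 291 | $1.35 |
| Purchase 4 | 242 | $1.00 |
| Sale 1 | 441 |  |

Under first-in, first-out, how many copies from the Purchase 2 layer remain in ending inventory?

93

Sale 1 (441) [FIFO — oldest first]: 205 @ $5.35 + 230 @ $3.90 + 6 @ $5.10 = $2,024.35
Ending inventory: 93 @ $5.10 + 291 @ $1.35 + 242 @ $1.00 = $1,109.15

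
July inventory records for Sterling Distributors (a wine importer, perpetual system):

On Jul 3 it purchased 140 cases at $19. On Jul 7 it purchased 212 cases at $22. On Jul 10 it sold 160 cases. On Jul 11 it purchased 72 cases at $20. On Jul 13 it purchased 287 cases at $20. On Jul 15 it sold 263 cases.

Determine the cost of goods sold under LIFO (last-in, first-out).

Jul 10, 160 sold [LIFO — newest first]: 160 @ $22 = $3,520
Jul 15, 263 sold [LIFO — newest first]: 263 @ $20 = $5,260
Total COGS = $3,520 + $5,260 = $8,780
Ending inventory: 140 @ $19 + 52 @ $22 + 72 @ $20 + 24 @ $20 = $5,724

COGS = $8,780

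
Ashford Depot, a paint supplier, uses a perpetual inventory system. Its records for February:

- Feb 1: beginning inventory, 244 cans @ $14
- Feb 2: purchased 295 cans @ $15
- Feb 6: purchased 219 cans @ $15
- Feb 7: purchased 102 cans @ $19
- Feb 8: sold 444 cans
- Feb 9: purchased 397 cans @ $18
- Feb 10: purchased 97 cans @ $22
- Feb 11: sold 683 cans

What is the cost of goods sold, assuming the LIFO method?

COGS = $19,166

Feb 8, 444 sold [LIFO — newest first]: 102 @ $19 + 219 @ $15 + 123 @ $15 = $7,068
Feb 11, 683 sold [LIFO — newest first]: 97 @ $22 + 397 @ $18 + 172 @ $15 + 17 @ $14 = $12,098
Total COGS = $7,068 + $12,098 = $19,166
Ending inventory: 227 @ $14 = $3,178
Check: goods available $22,344 = COGS $19,166 + ending $3,178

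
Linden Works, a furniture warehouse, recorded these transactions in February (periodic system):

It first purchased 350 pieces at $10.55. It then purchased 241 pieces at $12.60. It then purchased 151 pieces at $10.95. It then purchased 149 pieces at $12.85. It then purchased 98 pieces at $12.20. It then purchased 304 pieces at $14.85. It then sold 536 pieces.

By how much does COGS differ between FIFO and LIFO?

FIFO COGS: 350 @ $10.55 + 186 @ $12.60 = $6,036.10
LIFO COGS: 304 @ $14.85 + 98 @ $12.20 + 134 @ $12.85 = $7,431.90
Difference = |$6,036.10 − $7,431.90| = $1,395.80

$1,395.80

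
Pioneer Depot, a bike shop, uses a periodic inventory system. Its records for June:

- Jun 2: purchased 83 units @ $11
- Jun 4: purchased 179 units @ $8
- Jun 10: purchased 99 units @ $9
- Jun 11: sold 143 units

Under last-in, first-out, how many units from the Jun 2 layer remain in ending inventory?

83

Jun 11, 143 sold [LIFO — newest first]: 99 @ $9 + 44 @ $8 = $1,243
Ending inventory: 83 @ $11 + 135 @ $8 = $1,993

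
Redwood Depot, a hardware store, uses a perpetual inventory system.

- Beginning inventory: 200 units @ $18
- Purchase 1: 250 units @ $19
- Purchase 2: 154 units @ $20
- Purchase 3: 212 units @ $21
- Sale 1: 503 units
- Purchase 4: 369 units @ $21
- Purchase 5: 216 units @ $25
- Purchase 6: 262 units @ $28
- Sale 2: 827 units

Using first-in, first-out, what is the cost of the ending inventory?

Ending inventory = $9,111

Sale 1 (503) [FIFO — oldest first]: 200 @ $18 + 250 @ $19 + 53 @ $20 = $9,410
Sale 2 (827) [FIFO — oldest first]: 101 @ $20 + 212 @ $21 + 369 @ $21 + 145 @ $25 = $17,846
Total COGS = $9,410 + $17,846 = $27,256
Ending inventory: 71 @ $25 + 262 @ $28 = $9,111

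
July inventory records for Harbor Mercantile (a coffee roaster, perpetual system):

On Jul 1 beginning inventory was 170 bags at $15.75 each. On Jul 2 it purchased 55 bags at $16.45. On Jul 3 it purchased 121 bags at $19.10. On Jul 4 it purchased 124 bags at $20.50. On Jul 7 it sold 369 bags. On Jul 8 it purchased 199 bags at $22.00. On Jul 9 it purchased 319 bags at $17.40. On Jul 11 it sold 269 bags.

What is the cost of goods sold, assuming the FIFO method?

Jul 7, 369 sold [FIFO — oldest first]: 170 @ $15.75 + 55 @ $16.45 + 121 @ $19.10 + 23 @ $20.50 = $6,364.85
Jul 11, 269 sold [FIFO — oldest first]: 101 @ $20.50 + 168 @ $22.00 = $5,766.50
Total COGS = $6,364.85 + $5,766.50 = $12,131.35
Ending inventory: 31 @ $22.00 + 319 @ $17.40 = $6,232.60

COGS = $12,131.35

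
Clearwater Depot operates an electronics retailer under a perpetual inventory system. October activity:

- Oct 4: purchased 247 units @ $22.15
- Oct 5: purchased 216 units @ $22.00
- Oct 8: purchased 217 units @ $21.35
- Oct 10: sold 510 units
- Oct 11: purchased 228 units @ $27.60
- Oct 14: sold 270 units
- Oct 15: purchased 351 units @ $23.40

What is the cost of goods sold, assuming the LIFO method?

COGS = $18,313.60

Oct 10, 510 sold [LIFO — newest first]: 217 @ $21.35 + 216 @ $22.00 + 77 @ $22.15 = $11,090.50
Oct 14, 270 sold [LIFO — newest first]: 228 @ $27.60 + 42 @ $22.15 = $7,223.10
Total COGS = $11,090.50 + $7,223.10 = $18,313.60
Ending inventory: 128 @ $22.15 + 351 @ $23.40 = $11,048.60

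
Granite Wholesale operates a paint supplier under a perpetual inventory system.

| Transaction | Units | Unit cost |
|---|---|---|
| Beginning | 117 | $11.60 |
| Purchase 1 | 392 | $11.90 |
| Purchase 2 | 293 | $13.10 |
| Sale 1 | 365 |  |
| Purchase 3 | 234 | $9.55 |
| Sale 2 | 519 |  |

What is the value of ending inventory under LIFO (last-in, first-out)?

Ending inventory = $1,773.70

Sale 1 (365) [LIFO — newest first]: 293 @ $13.10 + 72 @ $11.90 = $4,695.10
Sale 2 (519) [LIFO — newest first]: 234 @ $9.55 + 285 @ $11.90 = $5,626.20
Total COGS = $4,695.10 + $5,626.20 = $10,321.30
Ending inventory: 117 @ $11.60 + 35 @ $11.90 = $1,773.70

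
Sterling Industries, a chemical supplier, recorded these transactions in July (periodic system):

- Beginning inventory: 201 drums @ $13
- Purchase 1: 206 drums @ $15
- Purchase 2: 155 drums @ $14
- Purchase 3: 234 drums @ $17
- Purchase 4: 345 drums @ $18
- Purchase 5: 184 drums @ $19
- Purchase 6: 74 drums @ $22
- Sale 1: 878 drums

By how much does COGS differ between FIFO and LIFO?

$2,559

FIFO COGS: 201 @ $13 + 206 @ $15 + 155 @ $14 + 234 @ $17 + 82 @ $18 = $13,327
LIFO COGS: 74 @ $22 + 184 @ $19 + 345 @ $18 + 234 @ $17 + 41 @ $14 = $15,886
Difference = |$13,327 − $15,886| = $2,559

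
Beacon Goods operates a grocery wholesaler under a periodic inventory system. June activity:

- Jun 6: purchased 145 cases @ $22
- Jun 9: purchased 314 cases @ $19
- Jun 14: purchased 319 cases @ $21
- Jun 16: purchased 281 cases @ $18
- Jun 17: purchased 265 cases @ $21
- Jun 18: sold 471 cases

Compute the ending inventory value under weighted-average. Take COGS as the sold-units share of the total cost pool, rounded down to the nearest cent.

Jun 18, sell 471: 471/1324 × $26,478.00 → $9,419.28
Ending inventory (cost pool remaining) = $17,058.72
Check: goods available $26,478.00 = COGS $9,419.28 + ending $17,058.72

Ending inventory = $17,058.72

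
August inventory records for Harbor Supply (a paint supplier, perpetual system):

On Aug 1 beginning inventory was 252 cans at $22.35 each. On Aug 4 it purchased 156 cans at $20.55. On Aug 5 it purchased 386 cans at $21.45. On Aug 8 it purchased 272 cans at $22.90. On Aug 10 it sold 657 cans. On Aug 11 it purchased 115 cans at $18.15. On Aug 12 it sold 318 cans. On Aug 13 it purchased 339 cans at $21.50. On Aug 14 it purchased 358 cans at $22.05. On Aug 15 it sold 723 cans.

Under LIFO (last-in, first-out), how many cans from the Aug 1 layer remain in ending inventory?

180

Aug 10, 657 sold [LIFO — newest first]: 272 @ $22.90 + 385 @ $21.45 = $14,487.05
Aug 12, 318 sold [LIFO — newest first]: 115 @ $18.15 + 1 @ $21.45 + 156 @ $20.55 + 46 @ $22.35 = $6,342.60
Aug 15, 723 sold [LIFO — newest first]: 358 @ $22.05 + 339 @ $21.50 + 26 @ $22.35 = $15,763.50
Total COGS = $14,487.05 + $6,342.60 + $15,763.50 = $36,593.15
Ending inventory: 180 @ $22.35 = $4,023.00
Check: goods available $40,616.15 = COGS $36,593.15 + ending $4,023.00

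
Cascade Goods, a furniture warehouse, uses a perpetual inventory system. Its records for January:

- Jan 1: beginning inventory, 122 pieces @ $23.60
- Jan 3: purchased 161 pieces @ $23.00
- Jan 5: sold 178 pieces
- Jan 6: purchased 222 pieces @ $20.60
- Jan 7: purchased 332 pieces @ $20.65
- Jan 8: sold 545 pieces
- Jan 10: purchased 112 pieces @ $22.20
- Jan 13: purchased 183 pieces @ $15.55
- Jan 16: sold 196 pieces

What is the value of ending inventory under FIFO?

Jan 5, 178 sold [FIFO — oldest first]: 122 @ $23.60 + 56 @ $23.00 = $4,167.20
Jan 8, 545 sold [FIFO — oldest first]: 105 @ $23.00 + 222 @ $20.60 + 218 @ $20.65 = $11,489.90
Jan 16, 196 sold [FIFO — oldest first]: 114 @ $20.65 + 82 @ $22.20 = $4,174.50
Total COGS = $4,167.20 + $11,489.90 + $4,174.50 = $19,831.60
Ending inventory: 30 @ $22.20 + 183 @ $15.55 = $3,511.65
Check: goods available $23,343.25 = COGS $19,831.60 + ending $3,511.65

Ending inventory = $3,511.65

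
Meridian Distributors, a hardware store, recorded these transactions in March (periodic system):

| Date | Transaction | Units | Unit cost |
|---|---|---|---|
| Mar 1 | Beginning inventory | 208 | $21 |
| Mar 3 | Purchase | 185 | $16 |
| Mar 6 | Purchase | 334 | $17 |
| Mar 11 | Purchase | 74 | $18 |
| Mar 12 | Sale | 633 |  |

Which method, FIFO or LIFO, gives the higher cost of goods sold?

FIFO

FIFO COGS: 208 @ $21 + 185 @ $16 + 240 @ $17 = $11,408
LIFO COGS: 74 @ $18 + 334 @ $17 + 185 @ $16 + 40 @ $21 = $10,810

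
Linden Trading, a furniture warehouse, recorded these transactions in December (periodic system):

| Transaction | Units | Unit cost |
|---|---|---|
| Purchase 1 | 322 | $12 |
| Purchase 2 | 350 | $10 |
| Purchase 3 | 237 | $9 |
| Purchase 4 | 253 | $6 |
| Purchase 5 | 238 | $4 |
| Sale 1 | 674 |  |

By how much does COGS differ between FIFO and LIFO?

$3,265

FIFO COGS: 322 @ $12 + 350 @ $10 + 2 @ $9 = $7,382
LIFO COGS: 238 @ $4 + 253 @ $6 + 183 @ $9 = $4,117
Difference = |$7,382 − $4,117| = $3,265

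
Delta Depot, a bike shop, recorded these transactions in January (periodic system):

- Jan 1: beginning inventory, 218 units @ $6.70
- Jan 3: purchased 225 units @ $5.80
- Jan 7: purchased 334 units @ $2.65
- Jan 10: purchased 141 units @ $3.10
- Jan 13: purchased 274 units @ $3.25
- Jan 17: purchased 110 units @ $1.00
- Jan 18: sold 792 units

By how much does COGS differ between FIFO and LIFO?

$1,552.05

FIFO COGS: 218 @ $6.70 + 225 @ $5.80 + 334 @ $2.65 + 15 @ $3.10 = $3,697.20
LIFO COGS: 110 @ $1.00 + 274 @ $3.25 + 141 @ $3.10 + 267 @ $2.65 = $2,145.15
Difference = |$3,697.20 − $2,145.15| = $1,552.05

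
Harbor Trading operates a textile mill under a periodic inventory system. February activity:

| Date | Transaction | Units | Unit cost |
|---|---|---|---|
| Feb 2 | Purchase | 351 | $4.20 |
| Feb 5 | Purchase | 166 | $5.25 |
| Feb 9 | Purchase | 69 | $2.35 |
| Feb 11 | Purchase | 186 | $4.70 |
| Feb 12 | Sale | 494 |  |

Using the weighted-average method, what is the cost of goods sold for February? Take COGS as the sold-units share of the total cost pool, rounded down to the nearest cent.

Feb 12, sell 494: 494/772 × $3,382.05 → $2,164.16
Ending inventory (cost pool remaining) = $1,217.89

COGS = $2,164.16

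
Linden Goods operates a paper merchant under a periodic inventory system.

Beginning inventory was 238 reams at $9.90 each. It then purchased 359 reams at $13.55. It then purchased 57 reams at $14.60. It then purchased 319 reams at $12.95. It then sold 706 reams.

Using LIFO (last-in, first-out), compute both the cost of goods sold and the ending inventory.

Sale 1 (706) [LIFO — newest first]: 319 @ $12.95 + 57 @ $14.60 + 330 @ $13.55 = $9,434.75
Ending inventory: 238 @ $9.90 + 29 @ $13.55 = $2,749.15
Check: goods available $12,183.90 = COGS $9,434.75 + ending $2,749.15

COGS = $9,434.75; ending inventory = $2,749.15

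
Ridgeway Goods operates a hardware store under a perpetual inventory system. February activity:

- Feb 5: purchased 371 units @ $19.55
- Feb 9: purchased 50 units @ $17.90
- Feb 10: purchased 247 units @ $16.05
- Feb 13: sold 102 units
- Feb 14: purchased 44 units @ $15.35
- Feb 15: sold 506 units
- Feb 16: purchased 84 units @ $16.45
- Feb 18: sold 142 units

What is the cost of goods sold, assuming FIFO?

Feb 13, 102 sold [FIFO — oldest first]: 102 @ $19.55 = $1,994.10
Feb 15, 506 sold [FIFO — oldest first]: 269 @ $19.55 + 50 @ $17.90 + 187 @ $16.05 = $9,155.30
Feb 18, 142 sold [FIFO — oldest first]: 60 @ $16.05 + 44 @ $15.35 + 38 @ $16.45 = $2,263.50
Total COGS = $1,994.10 + $9,155.30 + $2,263.50 = $13,412.90
Ending inventory: 46 @ $16.45 = $756.70

COGS = $13,412.90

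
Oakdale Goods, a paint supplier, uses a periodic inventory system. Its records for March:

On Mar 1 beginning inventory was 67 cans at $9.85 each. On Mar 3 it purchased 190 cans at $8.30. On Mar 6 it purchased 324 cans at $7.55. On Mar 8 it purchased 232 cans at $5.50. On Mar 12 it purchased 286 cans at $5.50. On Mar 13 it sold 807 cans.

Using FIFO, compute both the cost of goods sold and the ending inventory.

Mar 13, 807 sold [FIFO — oldest first]: 67 @ $9.85 + 190 @ $8.30 + 324 @ $7.55 + 226 @ $5.50 = $5,926.15
Ending inventory: 6 @ $5.50 + 286 @ $5.50 = $1,606.00
Check: goods available $7,532.15 = COGS $5,926.15 + ending $1,606.00

COGS = $5,926.15; ending inventory = $1,606.00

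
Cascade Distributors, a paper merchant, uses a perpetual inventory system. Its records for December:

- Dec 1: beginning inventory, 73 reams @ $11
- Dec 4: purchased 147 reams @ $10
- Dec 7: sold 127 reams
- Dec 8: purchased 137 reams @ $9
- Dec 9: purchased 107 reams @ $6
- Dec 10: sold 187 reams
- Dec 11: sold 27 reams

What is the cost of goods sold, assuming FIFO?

COGS = $3,362

Dec 7, 127 sold [FIFO — oldest first]: 73 @ $11 + 54 @ $10 = $1,343
Dec 10, 187 sold [FIFO — oldest first]: 93 @ $10 + 94 @ $9 = $1,776
Dec 11, 27 sold [FIFO — oldest first]: 27 @ $9 = $243
Total COGS = $1,343 + $1,776 + $243 = $3,362
Ending inventory: 16 @ $9 + 107 @ $6 = $786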